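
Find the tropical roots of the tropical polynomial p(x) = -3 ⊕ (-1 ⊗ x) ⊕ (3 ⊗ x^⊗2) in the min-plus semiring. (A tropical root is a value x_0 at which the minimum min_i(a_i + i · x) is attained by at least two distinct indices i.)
Roots: {-4, -2}

Each tropical root is a break point of the lower envelope of the lines y = a_i + i · x (there are 3 lines, with slopes 0, 1, ..., 2). Only the lines that attain the minimum somewhere contribute to roots; other lines are dominated. Here the surviving (envelope) indices are i = 2, i = 1, i = 0.
Intersections between consecutive envelope lines give the roots: for adjacent envelope indices i < j the intersection is x = (a_i − a_j) / (j − i). Reading off the sorted break points: {-4, -2}.
Verification: at each break x_0, at least two indices attain the minimum of min_i(a_i + i · x_0).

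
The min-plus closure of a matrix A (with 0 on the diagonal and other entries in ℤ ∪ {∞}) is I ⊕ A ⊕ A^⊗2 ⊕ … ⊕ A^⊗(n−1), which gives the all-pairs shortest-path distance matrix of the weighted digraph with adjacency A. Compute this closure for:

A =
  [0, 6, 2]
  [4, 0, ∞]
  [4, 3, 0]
Closure =
  [0, 5, 2]
  [4, 0, 6]
  [4, 3, 0]

This is the Floyd-Warshall all-pairs shortest-path computation. For each intermediate vertex k = 0, 1, …, 2, update dist[i][j] ← min(dist[i][j], dist[i][k] + dist[k][j]). The final matrix gives, for each (i, j), the minimum total weight of any directed path from i to j (possibly empty when i = j).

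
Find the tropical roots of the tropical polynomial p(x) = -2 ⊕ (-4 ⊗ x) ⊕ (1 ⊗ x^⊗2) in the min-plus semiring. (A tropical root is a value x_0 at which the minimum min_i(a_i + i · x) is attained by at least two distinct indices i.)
Roots: {-5, 2}

Each tropical root is a break point of the lower envelope of the lines y = a_i + i · x (there are 3 lines, with slopes 0, 1, ..., 2). Only the lines that attain the minimum somewhere contribute to roots; other lines are dominated. Here the surviving (envelope) indices are i = 2, i = 1, i = 0.
Intersections between consecutive envelope lines give the roots: for adjacent envelope indices i < j the intersection is x = (a_i − a_j) / (j − i). Reading off the sorted break points: {-5, 2}.
Verification: at each break x_0, at least two indices attain the minimum of min_i(a_i + i · x_0).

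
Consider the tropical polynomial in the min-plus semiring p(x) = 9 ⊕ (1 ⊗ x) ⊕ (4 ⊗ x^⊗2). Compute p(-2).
p(-2) = -1

A tropical monomial a ⊗ x^⊗i evaluates to a + i · x. Evaluating each term at x = -2:
  Term 0 contributes 9 + 0 · -2 = 9
  Term 1 contributes 1 + 1 · -2 = -1
  Term 2 contributes 4 + 2 · -2 = 0
p(-2) = ⊕ of these = min[9, -1, 0] = -1.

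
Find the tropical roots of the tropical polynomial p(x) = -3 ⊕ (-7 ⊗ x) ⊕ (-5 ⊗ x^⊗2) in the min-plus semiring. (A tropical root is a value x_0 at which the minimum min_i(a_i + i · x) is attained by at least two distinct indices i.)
Roots: {-2, 4}

Each tropical root is a break point of the lower envelope of the lines y = a_i + i · x (there are 3 lines, with slopes 0, 1, ..., 2). Only the lines that attain the minimum somewhere contribute to roots; other lines are dominated. Here the surviving (envelope) indices are i = 2, i = 1, i = 0.
Intersections between consecutive envelope lines give the roots: for adjacent envelope indices i < j the intersection is x = (a_i − a_j) / (j − i). Reading off the sorted break points: {-2, 4}.
Verification: at each break x_0, at least two indices attain the minimum of min_i(a_i + i · x_0).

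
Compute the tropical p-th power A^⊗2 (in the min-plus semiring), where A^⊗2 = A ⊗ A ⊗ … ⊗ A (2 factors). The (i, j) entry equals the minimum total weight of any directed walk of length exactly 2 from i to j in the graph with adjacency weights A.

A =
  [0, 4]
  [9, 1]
A^⊗2 =
  [0, 4]
  [9, 2]

Each entry (A^⊗2)_ij equals the minimum over all length-2 walks i = v_0 → v_1 → … → v_2 = j of Σ_t A[v_t][v_{t+1}]. For example, for (i, j) = (0, 1) we minimise over 2 possible intermediate vertex sequences; the minimum is 4, attained along the walk 0 → 0 → 1.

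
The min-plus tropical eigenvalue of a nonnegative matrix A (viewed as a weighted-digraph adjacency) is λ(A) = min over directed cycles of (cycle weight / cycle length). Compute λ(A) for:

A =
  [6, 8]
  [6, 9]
λ(A) = 6

Enumerate directed cycles and compute their means (weight / length). Sample:
  cycle 0 → 0: weight = 6, length = 1, mean = 6/1 ≈ 6.000
  cycle 1 → 1: weight = 9, length = 1, mean = 9/1 ≈ 9.000
  cycle 0 → 1 → 0: weight = 14, length = 2, mean = 14/2 ≈ 7.000
  cycle 1 → 0 → 1: weight = 14, length = 2, mean = 14/2 ≈ 7.000
Minimum mean = 6.000, attained e.g. along the cycle 0 → 0 with weight 6 and length 1. So λ(A) = 6/1 = 6.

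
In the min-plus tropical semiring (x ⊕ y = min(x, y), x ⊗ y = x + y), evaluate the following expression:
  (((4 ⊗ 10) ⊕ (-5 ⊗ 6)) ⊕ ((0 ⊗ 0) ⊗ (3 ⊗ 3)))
(((4 ⊗ 10) ⊕ (-5 ⊗ 6)) ⊕ ((0 ⊗ 0) ⊗ (3 ⊗ 3))) = 1

Expand innermost to outermost. Recall ⊕ takes the minimum of its arguments and ⊗ takes their sum. Working out the expression (((4 ⊗ 10) ⊕ (-5 ⊗ 6)) ⊕ ((0 ⊗ 0) ⊗ (3 ⊗ 3))) gives 1.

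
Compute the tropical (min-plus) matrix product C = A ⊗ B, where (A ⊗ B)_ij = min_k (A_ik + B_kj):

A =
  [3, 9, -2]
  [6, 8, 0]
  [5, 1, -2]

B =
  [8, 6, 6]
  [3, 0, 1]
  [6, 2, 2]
A ⊗ B =
  [4, 0, 0]
  [6, 2, 2]
  [4, 0, 0]

Apply the min-plus product entry-by-entry:
  C[0][0] = min over k of (A[0][0] + B[0][0] = 3 + 8 = 11, A[0][1] + B[1][0] = 9 + 3 = 12, A[0][2] + B[2][0] = -2 + 6 = 4) = 4 (attained at k = 2)
  C[0][1] = min over k of (A[0][0] + B[0][1] = 3 + 6 = 9, A[0][1] + B[1][1] = 9 + 0 = 9, A[0][2] + B[2][1] = -2 + 2 = 0) = 0 (attained at k = 2)
  C[0][2] = min over k of (A[0][0] + B[0][2] = 3 + 6 = 9, A[0][1] + B[1][2] = 9 + 1 = 10, A[0][2] + B[2][2] = -2 + 2 = 0) = 0 (attained at k = 2)
  C[1][0] = min over k of (A[1][0] + B[0][0] = 6 + 8 = 14, A[1][1] + B[1][0] = 8 + 3 = 11, A[1][2] + B[2][0] = 0 + 6 = 6) = 6 (attained at k = 2)
  C[1][1] = min over k of (A[1][0] + B[0][1] = 6 + 6 = 12, A[1][1] + B[1][1] = 8 + 0 = 8, A[1][2] + B[2][1] = 0 + 2 = 2) = 2 (attained at k = 2)
  C[1][2] = min over k of (A[1][0] + B[0][2] = 6 + 6 = 12, A[1][1] + B[1][2] = 8 + 1 = 9, A[1][2] + B[2][2] = 0 + 2 = 2) = 2 (attained at k = 2)
  C[2][0] = min over k of (A[2][0] + B[0][0] = 5 + 8 = 13, A[2][1] + B[1][0] = 1 + 3 = 4, A[2][2] + B[2][0] = -2 + 6 = 4) = 4 (attained at k = 1)
  C[2][1] = min over k of (A[2][0] + B[0][1] = 5 + 6 = 11, A[2][1] + B[1][1] = 1 + 0 = 1, A[2][2] + B[2][1] = -2 + 2 = 0) = 0 (attained at k = 2)
  C[2][2] = min over k of (A[2][0] + B[0][2] = 5 + 6 = 11, A[2][1] + B[1][2] = 1 + 1 = 2, A[2][2] + B[2][2] = -2 + 2 = 0) = 0 (attained at k = 2)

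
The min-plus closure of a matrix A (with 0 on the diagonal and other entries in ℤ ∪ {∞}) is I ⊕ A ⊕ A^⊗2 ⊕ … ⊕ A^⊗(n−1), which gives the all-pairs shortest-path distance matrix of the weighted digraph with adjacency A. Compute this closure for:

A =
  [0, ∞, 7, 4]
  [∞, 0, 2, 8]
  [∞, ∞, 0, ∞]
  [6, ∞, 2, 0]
Closure =
  [0, ∞, 6, 4]
  [14, 0, 2, 8]
  [∞, ∞, 0, ∞]
  [6, ∞, 2, 0]

This is the Floyd-Warshall all-pairs shortest-path computation. For each intermediate vertex k = 0, 1, …, 3, update dist[i][j] ← min(dist[i][j], dist[i][k] + dist[k][j]). The final matrix gives, for each (i, j), the minimum total weight of any directed path from i to j (possibly empty when i = j).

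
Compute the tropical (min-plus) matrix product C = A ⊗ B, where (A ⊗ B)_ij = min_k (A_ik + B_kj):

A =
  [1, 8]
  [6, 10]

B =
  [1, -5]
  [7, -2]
A ⊗ B =
  [2, -4]
  [7, 1]

Apply the min-plus product entry-by-entry:
  C[0][0] = min over k of (A[0][0] + B[0][0] = 1 + 1 = 2, A[0][1] + B[1][0] = 8 + 7 = 15) = 2 (attained at k = 0)
  C[0][1] = min over k of (A[0][0] + B[0][1] = 1 + -5 = -4, A[0][1] + B[1][1] = 8 + -2 = 6) = -4 (attained at k = 0)
  C[1][0] = min over k of (A[1][0] + B[0][0] = 6 + 1 = 7, A[1][1] + B[1][0] = 10 + 7 = 17) = 7 (attained at k = 0)
  C[1][1] = min over k of (A[1][0] + B[0][1] = 6 + -5 = 1, A[1][1] + B[1][1] = 10 + -2 = 8) = 1 (attained at k = 0)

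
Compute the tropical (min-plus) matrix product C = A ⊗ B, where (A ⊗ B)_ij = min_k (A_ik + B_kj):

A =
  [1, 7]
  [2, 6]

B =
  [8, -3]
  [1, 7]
A ⊗ B =
  [8, -2]
  [7, -1]

Apply the min-plus product entry-by-entry:
  C[0][0] = min over k of (A[0][0] + B[0][0] = 1 + 8 = 9, A[0][1] + B[1][0] = 7 + 1 = 8) = 8 (attained at k = 1)
  C[0][1] = min over k of (A[0][0] + B[0][1] = 1 + -3 = -2, A[0][1] + B[1][1] = 7 + 7 = 14) = -2 (attained at k = 0)
  C[1][0] = min over k of (A[1][0] + B[0][0] = 2 + 8 = 10, A[1][1] + B[1][0] = 6 + 1 = 7) = 7 (attained at k = 1)
  C[1][1] = min over k of (A[1][0] + B[0][1] = 2 + -3 = -1, A[1][1] + B[1][1] = 6 + 7 = 13) = -1 (attained at k = 0)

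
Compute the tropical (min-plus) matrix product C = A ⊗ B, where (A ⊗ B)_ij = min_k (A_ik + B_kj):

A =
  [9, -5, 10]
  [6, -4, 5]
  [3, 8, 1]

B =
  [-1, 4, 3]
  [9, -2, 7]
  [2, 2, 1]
A ⊗ B =
  [4, -7, 2]
  [5, -6, 3]
  [2, 3, 2]

Apply the min-plus product entry-by-entry:
  C[0][0] = min over k of (A[0][0] + B[0][0] = 9 + -1 = 8, A[0][1] + B[1][0] = -5 + 9 = 4, A[0][2] + B[2][0] = 10 + 2 = 12) = 4 (attained at k = 1)
  C[0][1] = min over k of (A[0][0] + B[0][1] = 9 + 4 = 13, A[0][1] + B[1][1] = -5 + -2 = -7, A[0][2] + B[2][1] = 10 + 2 = 12) = -7 (attained at k = 1)
  C[0][2] = min over k of (A[0][0] + B[0][2] = 9 + 3 = 12, A[0][1] + B[1][2] = -5 + 7 = 2, A[0][2] + B[2][2] = 10 + 1 = 11) = 2 (attained at k = 1)
  C[1][0] = min over k of (A[1][0] + B[0][0] = 6 + -1 = 5, A[1][1] + B[1][0] = -4 + 9 = 5, A[1][2] + B[2][0] = 5 + 2 = 7) = 5 (attained at k = 0)
  C[1][1] = min over k of (A[1][0] + B[0][1] = 6 + 4 = 10, A[1][1] + B[1][1] = -4 + -2 = -6, A[1][2] + B[2][1] = 5 + 2 = 7) = -6 (attained at k = 1)
  C[1][2] = min over k of (A[1][0] + B[0][2] = 6 + 3 = 9, A[1][1] + B[1][2] = -4 + 7 = 3, A[1][2] + B[2][2] = 5 + 1 = 6) = 3 (attained at k = 1)
  C[2][0] = min over k of (A[2][0] + B[0][0] = 3 + -1 = 2, A[2][1] + B[1][0] = 8 + 9 = 17, A[2][2] + B[2][0] = 1 + 2 = 3) = 2 (attained at k = 0)
  C[2][1] = min over k of (A[2][0] + B[0][1] = 3 + 4 = 7, A[2][1] + B[1][1] = 8 + -2 = 6, A[2][2] + B[2][1] = 1 + 2 = 3) = 3 (attained at k = 2)
  C[2][2] = min over k of (A[2][0] + B[0][2] = 3 + 3 = 6, A[2][1] + B[1][2] = 8 + 7 = 15, A[2][2] + B[2][2] = 1 + 1 = 2) = 2 (attained at k = 2)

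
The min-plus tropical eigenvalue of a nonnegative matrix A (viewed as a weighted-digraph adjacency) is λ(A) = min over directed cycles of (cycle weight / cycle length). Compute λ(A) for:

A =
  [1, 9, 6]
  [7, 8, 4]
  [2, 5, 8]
λ(A) = 1

Enumerate directed cycles and compute their means (weight / length). Sample:
  cycle 0 → 0: weight = 1, length = 1, mean = 1/1 ≈ 1.000
  cycle 1 → 1: weight = 8, length = 1, mean = 8/1 ≈ 8.000
  cycle 2 → 2: weight = 8, length = 1, mean = 8/1 ≈ 8.000
  cycle 0 → 1 → 0: weight = 16, length = 2, mean = 16/2 ≈ 8.000
  cycle 0 → 2 → 0: weight = 8, length = 2, mean = 8/2 ≈ 4.000
  cycle 1 → 0 → 1: weight = 16, length = 2, mean = 16/2 ≈ 8.000
Minimum mean = 1.000, attained e.g. along the cycle 0 → 0 with weight 1 and length 1. So λ(A) = 1/1 = 1.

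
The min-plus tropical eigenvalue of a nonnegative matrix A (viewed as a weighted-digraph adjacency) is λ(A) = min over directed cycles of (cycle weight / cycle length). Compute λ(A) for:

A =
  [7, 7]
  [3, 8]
λ(A) = 5

Enumerate directed cycles and compute their means (weight / length). Sample:
  cycle 0 → 0: weight = 7, length = 1, mean = 7/1 ≈ 7.000
  cycle 1 → 1: weight = 8, length = 1, mean = 8/1 ≈ 8.000
  cycle 0 → 1 → 0: weight = 10, length = 2, mean = 10/2 ≈ 5.000
  cycle 1 → 0 → 1: weight = 10, length = 2, mean = 10/2 ≈ 5.000
Minimum mean = 5.000, attained e.g. along the cycle 0 → 1 → 0 with weight 10 and length 2. So λ(A) = 10/2 = 5.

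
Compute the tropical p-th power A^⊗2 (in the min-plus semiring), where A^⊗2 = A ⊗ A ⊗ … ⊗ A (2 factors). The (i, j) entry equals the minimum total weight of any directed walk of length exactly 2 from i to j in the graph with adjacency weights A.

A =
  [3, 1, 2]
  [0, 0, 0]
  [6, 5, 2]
A^⊗2 =
  [1, 1, 1]
  [0, 0, 0]
  [5, 5, 4]

Each entry (A^⊗2)_ij equals the minimum over all length-2 walks i = v_0 → v_1 → … → v_2 = j of Σ_t A[v_t][v_{t+1}]. For example, for (i, j) = (0, 2) we minimise over 3 possible intermediate vertex sequences; the minimum is 1, attained along the walk 0 → 1 → 2.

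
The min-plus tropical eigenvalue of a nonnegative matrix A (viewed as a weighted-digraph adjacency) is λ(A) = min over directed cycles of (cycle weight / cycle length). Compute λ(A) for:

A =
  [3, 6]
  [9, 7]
λ(A) = 3

Enumerate directed cycles and compute their means (weight / length). Sample:
  cycle 0 → 0: weight = 3, length = 1, mean = 3/1 ≈ 3.000
  cycle 1 → 1: weight = 7, length = 1, mean = 7/1 ≈ 7.000
  cycle 0 → 1 → 0: weight = 15, length = 2, mean = 15/2 ≈ 7.500
  cycle 1 → 0 → 1: weight = 15, length = 2, mean = 15/2 ≈ 7.500
Minimum mean = 3.000, attained e.g. along the cycle 0 → 0 with weight 3 and length 1. So λ(A) = 3/1 = 3.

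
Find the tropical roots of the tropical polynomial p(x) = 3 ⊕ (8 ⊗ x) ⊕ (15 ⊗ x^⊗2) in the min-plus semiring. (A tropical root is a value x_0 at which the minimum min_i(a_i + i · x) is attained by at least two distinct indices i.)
Roots: {-7, -5}

Each tropical root is a break point of the lower envelope of the lines y = a_i + i · x (there are 3 lines, with slopes 0, 1, ..., 2). Only the lines that attain the minimum somewhere contribute to roots; other lines are dominated. Here the surviving (envelope) indices are i = 2, i = 1, i = 0.
Intersections between consecutive envelope lines give the roots: for adjacent envelope indices i < j the intersection is x = (a_i − a_j) / (j − i). Reading off the sorted break points: {-7, -5}.
Verification: at each break x_0, at least two indices attain the minimum of min_i(a_i + i · x_0).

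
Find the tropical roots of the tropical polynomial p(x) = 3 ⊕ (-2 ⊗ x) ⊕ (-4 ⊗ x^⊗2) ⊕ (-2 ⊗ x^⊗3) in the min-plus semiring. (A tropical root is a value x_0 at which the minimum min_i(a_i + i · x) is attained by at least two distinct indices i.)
Roots: {-2, 2, 5}

Each tropical root is a break point of the lower envelope of the lines y = a_i + i · x (there are 4 lines, with slopes 0, 1, ..., 3). Only the lines that attain the minimum somewhere contribute to roots; other lines are dominated. Here the surviving (envelope) indices are i = 3, i = 2, i = 1, i = 0.
Intersections between consecutive envelope lines give the roots: for adjacent envelope indices i < j the intersection is x = (a_i − a_j) / (j − i). Reading off the sorted break points: {-2, 2, 5}.
Verification: at each break x_0, at least two indices attain the minimum of min_i(a_i + i · x_0).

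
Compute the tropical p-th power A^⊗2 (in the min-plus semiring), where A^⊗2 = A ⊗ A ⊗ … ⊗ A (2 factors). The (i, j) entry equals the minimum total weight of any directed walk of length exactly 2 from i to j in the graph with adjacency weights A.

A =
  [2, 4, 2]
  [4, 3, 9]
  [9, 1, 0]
A^⊗2 =
  [4, 3, 2]
  [6, 6, 6]
  [5, 1, 0]

Each entry (A^⊗2)_ij equals the minimum over all length-2 walks i = v_0 → v_1 → … → v_2 = j of Σ_t A[v_t][v_{t+1}]. For example, for (i, j) = (0, 2) we minimise over 3 possible intermediate vertex sequences; the minimum is 2, attained along the walk 0 → 2 → 2.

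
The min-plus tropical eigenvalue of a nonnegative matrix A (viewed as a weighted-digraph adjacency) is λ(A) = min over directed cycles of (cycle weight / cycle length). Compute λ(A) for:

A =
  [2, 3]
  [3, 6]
λ(A) = 2

Enumerate directed cycles and compute their means (weight / length). Sample:
  cycle 0 → 0: weight = 2, length = 1, mean = 2/1 ≈ 2.000
  cycle 1 → 1: weight = 6, length = 1, mean = 6/1 ≈ 6.000
  cycle 0 → 1 → 0: weight = 6, length = 2, mean = 6/2 ≈ 3.000
  cycle 1 → 0 → 1: weight = 6, length = 2, mean = 6/2 ≈ 3.000
Minimum mean = 2.000, attained e.g. along the cycle 0 → 0 with weight 2 and length 1. So λ(A) = 2/1 = 2.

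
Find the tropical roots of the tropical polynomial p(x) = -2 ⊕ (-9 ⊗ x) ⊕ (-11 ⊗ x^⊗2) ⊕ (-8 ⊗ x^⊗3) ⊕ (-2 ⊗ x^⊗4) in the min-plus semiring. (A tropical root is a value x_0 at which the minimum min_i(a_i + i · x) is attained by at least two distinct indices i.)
Roots: {-6, -3, 2, 7}

Each tropical root is a break point of the lower envelope of the lines y = a_i + i · x (there are 5 lines, with slopes 0, 1, ..., 4). Only the lines that attain the minimum somewhere contribute to roots; other lines are dominated. Here the surviving (envelope) indices are i = 4, i = 3, i = 2, i = 1, i = 0.
Intersections between consecutive envelope lines give the roots: for adjacent envelope indices i < j the intersection is x = (a_i − a_j) / (j − i). Reading off the sorted break points: {-6, -3, 2, 7}.
Verification: at each break x_0, at least two indices attain the minimum of min_i(a_i + i · x_0).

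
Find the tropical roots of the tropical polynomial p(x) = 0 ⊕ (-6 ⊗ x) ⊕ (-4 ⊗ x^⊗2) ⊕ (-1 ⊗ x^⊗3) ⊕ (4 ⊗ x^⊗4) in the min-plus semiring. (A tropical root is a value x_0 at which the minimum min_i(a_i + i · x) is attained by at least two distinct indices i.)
Roots: {-5, -3, -2, 6}

Each tropical root is a break point of the lower envelope of the lines y = a_i + i · x (there are 5 lines, with slopes 0, 1, ..., 4). Only the lines that attain the minimum somewhere contribute to roots; other lines are dominated. Here the surviving (envelope) indices are i = 4, i = 3, i = 2, i = 1, i = 0.
Intersections between consecutive envelope lines give the roots: for adjacent envelope indices i < j the intersection is x = (a_i − a_j) / (j − i). Reading off the sorted break points: {-5, -3, -2, 6}.
Verification: at each break x_0, at least two indices attain the minimum of min_i(a_i + i · x_0).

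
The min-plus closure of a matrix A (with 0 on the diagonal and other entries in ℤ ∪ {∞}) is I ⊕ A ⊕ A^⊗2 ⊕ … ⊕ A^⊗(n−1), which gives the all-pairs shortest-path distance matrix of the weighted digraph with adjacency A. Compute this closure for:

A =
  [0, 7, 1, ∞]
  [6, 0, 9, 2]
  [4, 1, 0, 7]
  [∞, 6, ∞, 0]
Closure =
  [0, 2, 1, 4]
  [6, 0, 7, 2]
  [4, 1, 0, 3]
  [12, 6, 13, 0]

This is the Floyd-Warshall all-pairs shortest-path computation. For each intermediate vertex k = 0, 1, …, 3, update dist[i][j] ← min(dist[i][j], dist[i][k] + dist[k][j]). The final matrix gives, for each (i, j), the minimum total weight of any directed path from i to j (possibly empty when i = j).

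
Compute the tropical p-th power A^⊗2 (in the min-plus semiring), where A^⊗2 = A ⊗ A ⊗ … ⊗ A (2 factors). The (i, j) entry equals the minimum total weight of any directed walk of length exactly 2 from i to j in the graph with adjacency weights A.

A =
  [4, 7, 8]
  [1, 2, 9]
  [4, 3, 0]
A^⊗2 =
  [8, 9, 8]
  [3, 4, 9]
  [4, 3, 0]

Each entry (A^⊗2)_ij equals the minimum over all length-2 walks i = v_0 → v_1 → … → v_2 = j of Σ_t A[v_t][v_{t+1}]. For example, for (i, j) = (0, 2) we minimise over 3 possible intermediate vertex sequences; the minimum is 8, attained along the walk 0 → 2 → 2.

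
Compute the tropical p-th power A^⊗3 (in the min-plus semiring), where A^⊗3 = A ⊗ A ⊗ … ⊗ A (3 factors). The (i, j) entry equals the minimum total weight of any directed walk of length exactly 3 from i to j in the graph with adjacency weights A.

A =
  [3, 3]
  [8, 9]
A^⊗3 =
  [9, 9]
  [14, 14]

Each entry (A^⊗3)_ij equals the minimum over all length-3 walks i = v_0 → v_1 → … → v_3 = j of Σ_t A[v_t][v_{t+1}]. For example, for (i, j) = (0, 1) we minimise over 4 possible intermediate vertex sequences; the minimum is 9, attained along the walk 0 → 0 → 0 → 1.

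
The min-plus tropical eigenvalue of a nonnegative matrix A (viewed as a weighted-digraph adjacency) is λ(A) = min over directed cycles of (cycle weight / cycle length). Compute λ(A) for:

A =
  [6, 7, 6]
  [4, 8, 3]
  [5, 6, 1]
λ(A) = 1

Enumerate directed cycles and compute their means (weight / length). Sample:
  cycle 0 → 0: weight = 6, length = 1, mean = 6/1 ≈ 6.000
  cycle 1 → 1: weight = 8, length = 1, mean = 8/1 ≈ 8.000
  cycle 2 → 2: weight = 1, length = 1, mean = 1/1 ≈ 1.000
  cycle 0 → 1 → 0: weight = 11, length = 2, mean = 11/2 ≈ 5.500
  cycle 0 → 2 → 0: weight = 11, length = 2, mean = 11/2 ≈ 5.500
  cycle 1 → 0 → 1: weight = 11, length = 2, mean = 11/2 ≈ 5.500
Minimum mean = 1.000, attained e.g. along the cycle 2 → 2 with weight 1 and length 1. So λ(A) = 1/1 = 1.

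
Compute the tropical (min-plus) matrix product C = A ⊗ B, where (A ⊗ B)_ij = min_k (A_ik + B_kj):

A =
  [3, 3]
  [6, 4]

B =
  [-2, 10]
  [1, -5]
A ⊗ B =
  [1, -2]
  [4, -1]

Apply the min-plus product entry-by-entry:
  C[0][0] = min over k of (A[0][0] + B[0][0] = 3 + -2 = 1, A[0][1] + B[1][0] = 3 + 1 = 4) = 1 (attained at k = 0)
  C[0][1] = min over k of (A[0][0] + B[0][1] = 3 + 10 = 13, A[0][1] + B[1][1] = 3 + -5 = -2) = -2 (attained at k = 1)
  C[1][0] = min over k of (A[1][0] + B[0][0] = 6 + -2 = 4, A[1][1] + B[1][0] = 4 + 1 = 5) = 4 (attained at k = 0)
  C[1][1] = min over k of (A[1][0] + B[0][1] = 6 + 10 = 16, A[1][1] + B[1][1] = 4 + -5 = -1) = -1 (attained at k = 1)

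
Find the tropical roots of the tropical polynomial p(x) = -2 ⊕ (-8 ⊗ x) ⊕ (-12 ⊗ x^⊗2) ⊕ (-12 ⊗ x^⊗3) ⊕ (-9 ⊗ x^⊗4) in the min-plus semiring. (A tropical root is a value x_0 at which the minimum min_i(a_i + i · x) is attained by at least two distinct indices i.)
Roots: {-3, 0, 4, 6}

Each tropical root is a break point of the lower envelope of the lines y = a_i + i · x (there are 5 lines, with slopes 0, 1, ..., 4). Only the lines that attain the minimum somewhere contribute to roots; other lines are dominated. Here the surviving (envelope) indices are i = 4, i = 3, i = 2, i = 1, i = 0.
Intersections between consecutive envelope lines give the roots: for adjacent envelope indices i < j the intersection is x = (a_i − a_j) / (j − i). Reading off the sorted break points: {-3, 0, 4, 6}.
Verification: at each break x_0, at least two indices attain the minimum of min_i(a_i + i · x_0).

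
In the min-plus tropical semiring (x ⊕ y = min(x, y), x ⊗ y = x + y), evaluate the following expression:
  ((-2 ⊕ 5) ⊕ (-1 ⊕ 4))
((-2 ⊕ 5) ⊕ (-1 ⊕ 4)) = -2

Expand innermost to outermost. Recall ⊕ takes the minimum of its arguments and ⊗ takes their sum. Working out the expression ((-2 ⊕ 5) ⊕ (-1 ⊕ 4)) gives -2.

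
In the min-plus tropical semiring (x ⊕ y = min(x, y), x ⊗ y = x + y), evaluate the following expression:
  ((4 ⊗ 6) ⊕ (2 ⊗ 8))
((4 ⊗ 6) ⊕ (2 ⊗ 8)) = 10

Expand innermost to outermost. Recall ⊕ takes the minimum of its arguments and ⊗ takes their sum. Working out the expression ((4 ⊗ 6) ⊕ (2 ⊗ 8)) gives 10.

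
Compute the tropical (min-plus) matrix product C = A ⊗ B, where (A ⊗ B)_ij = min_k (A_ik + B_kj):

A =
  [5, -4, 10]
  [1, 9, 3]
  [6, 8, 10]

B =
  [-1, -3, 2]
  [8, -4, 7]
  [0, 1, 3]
A ⊗ B =
  [4, -8, 3]
  [0, -2, 3]
  [5, 3, 8]

Apply the min-plus product entry-by-entry:
  C[0][0] = min over k of (A[0][0] + B[0][0] = 5 + -1 = 4, A[0][1] + B[1][0] = -4 + 8 = 4, A[0][2] + B[2][0] = 10 + 0 = 10) = 4 (attained at k = 0)
  C[0][1] = min over k of (A[0][0] + B[0][1] = 5 + -3 = 2, A[0][1] + B[1][1] = -4 + -4 = -8, A[0][2] + B[2][1] = 10 + 1 = 11) = -8 (attained at k = 1)
  C[0][2] = min over k of (A[0][0] + B[0][2] = 5 + 2 = 7, A[0][1] + B[1][2] = -4 + 7 = 3, A[0][2] + B[2][2] = 10 + 3 = 13) = 3 (attained at k = 1)
  C[1][0] = min over k of (A[1][0] + B[0][0] = 1 + -1 = 0, A[1][1] + B[1][0] = 9 + 8 = 17, A[1][2] + B[2][0] = 3 + 0 = 3) = 0 (attained at k = 0)
  C[1][1] = min over k of (A[1][0] + B[0][1] = 1 + -3 = -2, A[1][1] + B[1][1] = 9 + -4 = 5, A[1][2] + B[2][1] = 3 + 1 = 4) = -2 (attained at k = 0)
  C[1][2] = min over k of (A[1][0] + B[0][2] = 1 + 2 = 3, A[1][1] + B[1][2] = 9 + 7 = 16, A[1][2] + B[2][2] = 3 + 3 = 6) = 3 (attained at k = 0)
  C[2][0] = min over k of (A[2][0] + B[0][0] = 6 + -1 = 5, A[2][1] + B[1][0] = 8 + 8 = 16, A[2][2] + B[2][0] = 10 + 0 = 10) = 5 (attained at k = 0)
  C[2][1] = min over k of (A[2][0] + B[0][1] = 6 + -3 = 3, A[2][1] + B[1][1] = 8 + -4 = 4, A[2][2] + B[2][1] = 10 + 1 = 11) = 3 (attained at k = 0)
  C[2][2] = min over k of (A[2][0] + B[0][2] = 6 + 2 = 8, A[2][1] + B[1][2] = 8 + 7 = 15, A[2][2] + B[2][2] = 10 + 3 = 13) = 8 (attained at k = 0)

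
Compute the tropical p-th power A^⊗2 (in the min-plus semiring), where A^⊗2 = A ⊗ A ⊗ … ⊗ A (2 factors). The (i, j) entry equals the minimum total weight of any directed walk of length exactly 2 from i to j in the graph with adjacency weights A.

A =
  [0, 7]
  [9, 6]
A^⊗2 =
  [0, 7]
  [9, 12]

Each entry (A^⊗2)_ij equals the minimum over all length-2 walks i = v_0 → v_1 → … → v_2 = j of Σ_t A[v_t][v_{t+1}]. For example, for (i, j) = (0, 1) we minimise over 2 possible intermediate vertex sequences; the minimum is 7, attained along the walk 0 → 0 → 1.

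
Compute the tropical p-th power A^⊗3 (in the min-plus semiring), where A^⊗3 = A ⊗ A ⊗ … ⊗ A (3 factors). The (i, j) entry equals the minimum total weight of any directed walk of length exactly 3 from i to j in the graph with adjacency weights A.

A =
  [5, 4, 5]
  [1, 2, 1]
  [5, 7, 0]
A^⊗3 =
  [7, 8, 5]
  [5, 6, 1]
  [5, 7, 0]

Each entry (A^⊗3)_ij equals the minimum over all length-3 walks i = v_0 → v_1 → … → v_3 = j of Σ_t A[v_t][v_{t+1}]. For example, for (i, j) = (0, 2) we minimise over 9 possible intermediate vertex sequences; the minimum is 5, attained along the walk 0 → 1 → 2 → 2.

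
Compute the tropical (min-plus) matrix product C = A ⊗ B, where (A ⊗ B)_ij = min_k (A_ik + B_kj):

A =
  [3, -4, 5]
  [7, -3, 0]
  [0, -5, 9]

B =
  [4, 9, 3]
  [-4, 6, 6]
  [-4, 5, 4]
A ⊗ B =
  [-8, 2, 2]
  [-7, 3, 3]
  [-9, 1, 1]

Apply the min-plus product entry-by-entry:
  C[0][0] = min over k of (A[0][0] + B[0][0] = 3 + 4 = 7, A[0][1] + B[1][0] = -4 + -4 = -8, A[0][2] + B[2][0] = 5 + -4 = 1) = -8 (attained at k = 1)
  C[0][1] = min over k of (A[0][0] + B[0][1] = 3 + 9 = 12, A[0][1] + B[1][1] = -4 + 6 = 2, A[0][2] + B[2][1] = 5 + 5 = 10) = 2 (attained at k = 1)
  C[0][2] = min over k of (A[0][0] + B[0][2] = 3 + 3 = 6, A[0][1] + B[1][2] = -4 + 6 = 2, A[0][2] + B[2][2] = 5 + 4 = 9) = 2 (attained at k = 1)
  C[1][0] = min over k of (A[1][0] + B[0][0] = 7 + 4 = 11, A[1][1] + B[1][0] = -3 + -4 = -7, A[1][2] + B[2][0] = 0 + -4 = -4) = -7 (attained at k = 1)
  C[1][1] = min over k of (A[1][0] + B[0][1] = 7 + 9 = 16, A[1][1] + B[1][1] = -3 + 6 = 3, A[1][2] + B[2][1] = 0 + 5 = 5) = 3 (attained at k = 1)
  C[1][2] = min over k of (A[1][0] + B[0][2] = 7 + 3 = 10, A[1][1] + B[1][2] = -3 + 6 = 3, A[1][2] + B[2][2] = 0 + 4 = 4) = 3 (attained at k = 1)
  C[2][0] = min over k of (A[2][0] + B[0][0] = 0 + 4 = 4, A[2][1] + B[1][0] = -5 + -4 = -9, A[2][2] + B[2][0] = 9 + -4 = 5) = -9 (attained at k = 1)
  C[2][1] = min over k of (A[2][0] + B[0][1] = 0 + 9 = 9, A[2][1] + B[1][1] = -5 + 6 = 1, A[2][2] + B[2][1] = 9 + 5 = 14) = 1 (attained at k = 1)
  C[2][2] = min over k of (A[2][0] + B[0][2] = 0 + 3 = 3, A[2][1] + B[1][2] = -5 + 6 = 1, A[2][2] + B[2][2] = 9 + 4 = 13) = 1 (attained at k = 1)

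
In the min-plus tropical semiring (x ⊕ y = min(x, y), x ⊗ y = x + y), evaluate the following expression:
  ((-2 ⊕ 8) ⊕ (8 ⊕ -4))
((-2 ⊕ 8) ⊕ (8 ⊕ -4)) = -4

Expand innermost to outermost. Recall ⊕ takes the minimum of its arguments and ⊗ takes their sum. Working out the expression ((-2 ⊕ 8) ⊕ (8 ⊕ -4)) gives -4.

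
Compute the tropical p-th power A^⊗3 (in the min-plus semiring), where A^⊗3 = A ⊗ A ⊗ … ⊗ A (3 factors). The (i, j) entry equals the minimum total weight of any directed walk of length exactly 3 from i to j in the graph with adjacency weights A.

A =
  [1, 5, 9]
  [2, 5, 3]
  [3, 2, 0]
A^⊗3 =
  [3, 7, 8]
  [4, 5, 3]
  [3, 2, 0]

Each entry (A^⊗3)_ij equals the minimum over all length-3 walks i = v_0 → v_1 → … → v_3 = j of Σ_t A[v_t][v_{t+1}]. For example, for (i, j) = (0, 2) we minimise over 9 possible intermediate vertex sequences; the minimum is 8, attained along the walk 0 → 1 → 2 → 2.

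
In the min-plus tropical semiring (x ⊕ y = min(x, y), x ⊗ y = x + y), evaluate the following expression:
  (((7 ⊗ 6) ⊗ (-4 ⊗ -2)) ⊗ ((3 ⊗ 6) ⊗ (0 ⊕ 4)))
(((7 ⊗ 6) ⊗ (-4 ⊗ -2)) ⊗ ((3 ⊗ 6) ⊗ (0 ⊕ 4))) = 16

Expand innermost to outermost. Recall ⊕ takes the minimum of its arguments and ⊗ takes their sum. Working out the expression (((7 ⊗ 6) ⊗ (-4 ⊗ -2)) ⊗ ((3 ⊗ 6) ⊗ (0 ⊕ 4))) gives 16.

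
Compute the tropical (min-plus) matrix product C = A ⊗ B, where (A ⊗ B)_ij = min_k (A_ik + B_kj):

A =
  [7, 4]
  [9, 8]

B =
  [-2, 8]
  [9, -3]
A ⊗ B =
  [5, 1]
  [7, 5]

Apply the min-plus product entry-by-entry:
  C[0][0] = min over k of (A[0][0] + B[0][0] = 7 + -2 = 5, A[0][1] + B[1][0] = 4 + 9 = 13) = 5 (attained at k = 0)
  C[0][1] = min over k of (A[0][0] + B[0][1] = 7 + 8 = 15, A[0][1] + B[1][1] = 4 + -3 = 1) = 1 (attained at k = 1)
  C[1][0] = min over k of (A[1][0] + B[0][0] = 9 + -2 = 7, A[1][1] + B[1][0] = 8 + 9 = 17) = 7 (attained at k = 0)
  C[1][1] = min over k of (A[1][0] + B[0][1] = 9 + 8 = 17, A[1][1] + B[1][1] = 8 + -3 = 5) = 5 (attained at k = 1)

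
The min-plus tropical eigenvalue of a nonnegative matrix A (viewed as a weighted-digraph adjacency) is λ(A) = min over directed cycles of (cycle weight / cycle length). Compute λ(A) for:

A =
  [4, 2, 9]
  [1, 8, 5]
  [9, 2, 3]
λ(A) = 3/2

Enumerate directed cycles and compute their means (weight / length). Sample:
  cycle 0 → 0: weight = 4, length = 1, mean = 4/1 ≈ 4.000
  cycle 1 → 1: weight = 8, length = 1, mean = 8/1 ≈ 8.000
  cycle 2 → 2: weight = 3, length = 1, mean = 3/1 ≈ 3.000
  cycle 0 → 1 → 0: weight = 3, length = 2, mean = 3/2 ≈ 1.500
  cycle 0 → 2 → 0: weight = 18, length = 2, mean = 18/2 ≈ 9.000
  cycle 1 → 0 → 1: weight = 3, length = 2, mean = 3/2 ≈ 1.500
Minimum mean = 1.500, attained e.g. along the cycle 0 → 1 → 0 with weight 3 and length 2. So λ(A) = 3/2 = 3/2.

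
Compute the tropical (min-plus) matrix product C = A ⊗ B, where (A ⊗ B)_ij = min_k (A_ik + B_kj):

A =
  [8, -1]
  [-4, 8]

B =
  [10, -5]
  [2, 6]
A ⊗ B =
  [1, 3]
  [6, -9]

Apply the min-plus product entry-by-entry:
  C[0][0] = min over k of (A[0][0] + B[0][0] = 8 + 10 = 18, A[0][1] + B[1][0] = -1 + 2 = 1) = 1 (attained at k = 1)
  C[0][1] = min over k of (A[0][0] + B[0][1] = 8 + -5 = 3, A[0][1] + B[1][1] = -1 + 6 = 5) = 3 (attained at k = 0)
  C[1][0] = min over k of (A[1][0] + B[0][0] = -4 + 10 = 6, A[1][1] + B[1][0] = 8 + 2 = 10) = 6 (attained at k = 0)
  C[1][1] = min over k of (A[1][0] + B[0][1] = -4 + -5 = -9, A[1][1] + B[1][1] = 8 + 6 = 14) = -9 (attained at k = 0)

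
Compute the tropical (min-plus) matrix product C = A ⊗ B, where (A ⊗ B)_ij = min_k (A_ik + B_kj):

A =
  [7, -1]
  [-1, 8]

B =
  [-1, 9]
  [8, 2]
A ⊗ B =
  [6, 1]
  [-2, 8]

Apply the min-plus product entry-by-entry:
  C[0][0] = min over k of (A[0][0] + B[0][0] = 7 + -1 = 6, A[0][1] + B[1][0] = -1 + 8 = 7) = 6 (attained at k = 0)
  C[0][1] = min over k of (A[0][0] + B[0][1] = 7 + 9 = 16, A[0][1] + B[1][1] = -1 + 2 = 1) = 1 (attained at k = 1)
  C[1][0] = min over k of (A[1][0] + B[0][0] = -1 + -1 = -2, A[1][1] + B[1][0] = 8 + 8 = 16) = -2 (attained at k = 0)
  C[1][1] = min over k of (A[1][0] + B[0][1] = -1 + 9 = 8, A[1][1] + B[1][1] = 8 + 2 = 10) = 8 (attained at k = 0)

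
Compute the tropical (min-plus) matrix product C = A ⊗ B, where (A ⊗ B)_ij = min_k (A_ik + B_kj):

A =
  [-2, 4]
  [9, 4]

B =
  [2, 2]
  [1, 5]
A ⊗ B =
  [0, 0]
  [5, 9]

Apply the min-plus product entry-by-entry:
  C[0][0] = min over k of (A[0][0] + B[0][0] = -2 + 2 = 0, A[0][1] + B[1][0] = 4 + 1 = 5) = 0 (attained at k = 0)
  C[0][1] = min over k of (A[0][0] + B[0][1] = -2 + 2 = 0, A[0][1] + B[1][1] = 4 + 5 = 9) = 0 (attained at k = 0)
  C[1][0] = min over k of (A[1][0] + B[0][0] = 9 + 2 = 11, A[1][1] + B[1][0] = 4 + 1 = 5) = 5 (attained at k = 1)
  C[1][1] = min over k of (A[1][0] + B[0][1] = 9 + 2 = 11, A[1][1] + B[1][1] = 4 + 5 = 9) = 9 (attained at k = 1)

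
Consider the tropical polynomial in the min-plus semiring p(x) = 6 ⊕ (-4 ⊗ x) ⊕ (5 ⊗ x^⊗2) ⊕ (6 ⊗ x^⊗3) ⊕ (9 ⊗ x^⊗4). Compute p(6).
p(6) = 2

A tropical monomial a ⊗ x^⊗i evaluates to a + i · x. Evaluating each term at x = 6:
  Term 0 contributes 6 + 0 · 6 = 6
  Term 1 contributes -4 + 1 · 6 = 2
  Term 2 contributes 5 + 2 · 6 = 17
  Term 3 contributes 6 + 3 · 6 = 24
  Term 4 contributes 9 + 4 · 6 = 33
p(6) = ⊕ of these = min[6, 2, 17, 24, 33] = 2.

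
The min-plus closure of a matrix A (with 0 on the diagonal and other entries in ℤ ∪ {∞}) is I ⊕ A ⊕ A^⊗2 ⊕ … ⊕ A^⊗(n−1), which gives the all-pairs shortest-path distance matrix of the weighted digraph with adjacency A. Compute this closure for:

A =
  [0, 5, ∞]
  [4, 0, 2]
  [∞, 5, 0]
Closure =
  [0, 5, 7]
  [4, 0, 2]
  [9, 5, 0]

This is the Floyd-Warshall all-pairs shortest-path computation. For each intermediate vertex k = 0, 1, …, 2, update dist[i][j] ← min(dist[i][j], dist[i][k] + dist[k][j]). The final matrix gives, for each (i, j), the minimum total weight of any directed path from i to j (possibly empty when i = j).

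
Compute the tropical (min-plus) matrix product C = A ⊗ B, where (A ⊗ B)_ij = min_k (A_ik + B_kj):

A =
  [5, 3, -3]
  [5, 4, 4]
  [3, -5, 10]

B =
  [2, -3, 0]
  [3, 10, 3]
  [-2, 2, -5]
A ⊗ B =
  [-5, -1, -8]
  [2, 2, -1]
  [-2, 0, -2]

Apply the min-plus product entry-by-entry:
  C[0][0] = min over k of (A[0][0] + B[0][0] = 5 + 2 = 7, A[0][1] + B[1][0] = 3 + 3 = 6, A[0][2] + B[2][0] = -3 + -2 = -5) = -5 (attained at k = 2)
  C[0][1] = min over k of (A[0][0] + B[0][1] = 5 + -3 = 2, A[0][1] + B[1][1] = 3 + 10 = 13, A[0][2] + B[2][1] = -3 + 2 = -1) = -1 (attained at k = 2)
  C[0][2] = min over k of (A[0][0] + B[0][2] = 5 + 0 = 5, A[0][1] + B[1][2] = 3 + 3 = 6, A[0][2] + B[2][2] = -3 + -5 = -8) = -8 (attained at k = 2)
  C[1][0] = min over k of (A[1][0] + B[0][0] = 5 + 2 = 7, A[1][1] + B[1][0] = 4 + 3 = 7, A[1][2] + B[2][0] = 4 + -2 = 2) = 2 (attained at k = 2)
  C[1][1] = min over k of (A[1][0] + B[0][1] = 5 + -3 = 2, A[1][1] + B[1][1] = 4 + 10 = 14, A[1][2] + B[2][1] = 4 + 2 = 6) = 2 (attained at k = 0)
  C[1][2] = min over k of (A[1][0] + B[0][2] = 5 + 0 = 5, A[1][1] + B[1][2] = 4 + 3 = 7, A[1][2] + B[2][2] = 4 + -5 = -1) = -1 (attained at k = 2)
  C[2][0] = min over k of (A[2][0] + B[0][0] = 3 + 2 = 5, A[2][1] + B[1][0] = -5 + 3 = -2, A[2][2] + B[2][0] = 10 + -2 = 8) = -2 (attained at k = 1)
  C[2][1] = min over k of (A[2][0] + B[0][1] = 3 + -3 = 0, A[2][1] + B[1][1] = -5 + 10 = 5, A[2][2] + B[2][1] = 10 + 2 = 12) = 0 (attained at k = 0)
  C[2][2] = min over k of (A[2][0] + B[0][2] = 3 + 0 = 3, A[2][1] + B[1][2] = -5 + 3 = -2, A[2][2] + B[2][2] = 10 + -5 = 5) = -2 (attained at k = 1)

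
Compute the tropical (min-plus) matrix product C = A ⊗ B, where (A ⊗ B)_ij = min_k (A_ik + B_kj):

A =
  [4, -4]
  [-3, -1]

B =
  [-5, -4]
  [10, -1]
A ⊗ B =
  [-1, -5]
  [-8, -7]

Apply the min-plus product entry-by-entry:
  C[0][0] = min over k of (A[0][0] + B[0][0] = 4 + -5 = -1, A[0][1] + B[1][0] = -4 + 10 = 6) = -1 (attained at k = 0)
  C[0][1] = min over k of (A[0][0] + B[0][1] = 4 + -4 = 0, A[0][1] + B[1][1] = -4 + -1 = -5) = -5 (attained at k = 1)
  C[1][0] = min over k of (A[1][0] + B[0][0] = -3 + -5 = -8, A[1][1] + B[1][0] = -1 + 10 = 9) = -8 (attained at k = 0)
  C[1][1] = min over k of (A[1][0] + B[0][1] = -3 + -4 = -7, A[1][1] + B[1][1] = -1 + -1 = -2) = -7 (attained at k = 0)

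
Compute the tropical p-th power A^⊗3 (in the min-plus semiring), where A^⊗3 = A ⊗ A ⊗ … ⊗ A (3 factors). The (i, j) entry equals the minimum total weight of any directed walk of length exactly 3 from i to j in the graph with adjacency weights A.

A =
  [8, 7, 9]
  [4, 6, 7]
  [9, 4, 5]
A^⊗3 =
  [17, 18, 19]
  [15, 16, 17]
  [13, 14, 15]

Each entry (A^⊗3)_ij equals the minimum over all length-3 walks i = v_0 → v_1 → … → v_3 = j of Σ_t A[v_t][v_{t+1}]. For example, for (i, j) = (0, 2) we minimise over 9 possible intermediate vertex sequences; the minimum is 19, attained along the walk 0 → 1 → 2 → 2.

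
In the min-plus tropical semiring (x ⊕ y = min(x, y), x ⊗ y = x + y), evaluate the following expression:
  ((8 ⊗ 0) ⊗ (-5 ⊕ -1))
((8 ⊗ 0) ⊗ (-5 ⊕ -1)) = 3

Expand innermost to outermost. Recall ⊕ takes the minimum of its arguments and ⊗ takes their sum. Working out the expression ((8 ⊗ 0) ⊗ (-5 ⊕ -1)) gives 3.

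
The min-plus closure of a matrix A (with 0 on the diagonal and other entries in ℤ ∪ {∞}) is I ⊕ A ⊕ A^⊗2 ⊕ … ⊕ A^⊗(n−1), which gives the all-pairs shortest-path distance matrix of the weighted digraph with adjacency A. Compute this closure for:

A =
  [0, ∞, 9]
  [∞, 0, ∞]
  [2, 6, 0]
Closure =
  [0, 15, 9]
  [∞, 0, ∞]
  [2, 6, 0]

This is the Floyd-Warshall all-pairs shortest-path computation. For each intermediate vertex k = 0, 1, …, 2, update dist[i][j] ← min(dist[i][j], dist[i][k] + dist[k][j]). The final matrix gives, for each (i, j), the minimum total weight of any directed path from i to j (possibly empty when i = j).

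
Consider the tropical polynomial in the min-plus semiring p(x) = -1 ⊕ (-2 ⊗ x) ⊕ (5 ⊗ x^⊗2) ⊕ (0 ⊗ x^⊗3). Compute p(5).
p(5) = -1

A tropical monomial a ⊗ x^⊗i evaluates to a + i · x. Evaluating each term at x = 5:
  Term 0 contributes -1 + 0 · 5 = -1
  Term 1 contributes -2 + 1 · 5 = 3
  Term 2 contributes 5 + 2 · 5 = 15
  Term 3 contributes 0 + 3 · 5 = 15
p(5) = ⊕ of these = min[-1, 3, 15, 15] = -1.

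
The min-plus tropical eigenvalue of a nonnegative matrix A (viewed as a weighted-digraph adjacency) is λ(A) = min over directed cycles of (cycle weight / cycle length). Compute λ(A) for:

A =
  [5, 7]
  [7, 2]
λ(A) = 2

Enumerate directed cycles and compute their means (weight / length). Sample:
  cycle 0 → 0: weight = 5, length = 1, mean = 5/1 ≈ 5.000
  cycle 1 → 1: weight = 2, length = 1, mean = 2/1 ≈ 2.000
  cycle 0 → 1 → 0: weight = 14, length = 2, mean = 14/2 ≈ 7.000
  cycle 1 → 0 → 1: weight = 14, length = 2, mean = 14/2 ≈ 7.000
Minimum mean = 2.000, attained e.g. along the cycle 1 → 1 with weight 2 and length 1. So λ(A) = 2/1 = 2.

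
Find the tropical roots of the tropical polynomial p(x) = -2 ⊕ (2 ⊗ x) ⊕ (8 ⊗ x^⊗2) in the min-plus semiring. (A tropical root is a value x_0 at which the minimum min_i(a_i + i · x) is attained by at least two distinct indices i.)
Roots: {-6, -4}

Each tropical root is a break point of the lower envelope of the lines y = a_i + i · x (there are 3 lines, with slopes 0, 1, ..., 2). Only the lines that attain the minimum somewhere contribute to roots; other lines are dominated. Here the surviving (envelope) indices are i = 2, i = 1, i = 0.
Intersections between consecutive envelope lines give the roots: for adjacent envelope indices i < j the intersection is x = (a_i − a_j) / (j − i). Reading off the sorted break points: {-6, -4}.
Verification: at each break x_0, at least two indices attain the minimum of min_i(a_i + i · x_0).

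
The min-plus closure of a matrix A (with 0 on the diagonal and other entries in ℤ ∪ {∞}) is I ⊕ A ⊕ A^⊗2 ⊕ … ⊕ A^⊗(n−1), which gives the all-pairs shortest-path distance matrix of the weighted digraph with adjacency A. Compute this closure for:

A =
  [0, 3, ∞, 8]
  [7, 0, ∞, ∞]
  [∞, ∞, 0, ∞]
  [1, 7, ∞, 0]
Closure =
  [0, 3, ∞, 8]
  [7, 0, ∞, 15]
  [∞, ∞, 0, ∞]
  [1, 4, ∞, 0]

This is the Floyd-Warshall all-pairs shortest-path computation. For each intermediate vertex k = 0, 1, …, 3, update dist[i][j] ← min(dist[i][j], dist[i][k] + dist[k][j]). The final matrix gives, for each (i, j), the minimum total weight of any directed path from i to j (possibly empty when i = j).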